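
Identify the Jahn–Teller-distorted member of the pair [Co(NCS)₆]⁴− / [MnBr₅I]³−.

[MnBr₅I]³−

[Co(NCS)₆]⁴−: Summing ligand charges against the −4 overall charge gives an oxidation state of +2 for cobalt. Group 9 minus oxidation state 2 gives a d⁷ configuration. Isothiocyanate is a weak-field ligand for a first-row metal, so the complex is high-spin. The d⁷ configuration leaves the e_g set evenly filled (or empty) — no strong Jahn–Teller driving force.
[MnBr₅I]³−: Ligand charges: each bromide is −1; each iodide is −1. With an overall charge of −3 the manganese centre must be in the +3 oxidation state. Mn sits in group 7, so the d-electron count is 7 − 3 = 4. Bromide and iodide are weak-field ligands for a first-row metal, so the complex is high-spin. The t₂g³e_g¹ (high-spin) configuration has an unevenly filled e_g set; the Jahn–Teller theorem predicts a tetragonal distortion (typically axial elongation) to lift the degeneracy.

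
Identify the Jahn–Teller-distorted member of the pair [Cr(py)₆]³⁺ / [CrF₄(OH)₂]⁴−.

[Cr(py)₆]³⁺: Summing ligand charges against the +3 overall charge gives an oxidation state of +3 for chromium. Group 6 minus oxidation state 3 gives a d³ configuration. The d³ configuration leaves the e_g set evenly filled (or empty) — no strong Jahn–Teller driving force.
[CrF₄(OH)₂]⁴−: Summing ligand charges against the −4 overall charge gives an oxidation state of +2 for chromium. Chromium is a group-6 element; Cr(II) is therefore d⁴. Fluoride and hydroxide are weak-field ligands for a first-row metal, so the complex is high-spin. The t₂g³e_g¹ (high-spin) configuration has an unevenly filled e_g set; the Jahn–Teller theorem predicts a tetragonal distortion (typically axial elongation) to lift the degeneracy.

[CrF₄(OH)₂]⁴−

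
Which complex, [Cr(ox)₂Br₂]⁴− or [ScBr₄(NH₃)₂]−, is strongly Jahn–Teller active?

[Cr(ox)₂Br₂]⁴−

[Cr(ox)₂Br₂]⁴−: Each oxalate is −2; each bromide is −1; balancing the −4 overall charge requires Cr(II). Chromium is a group-6 element; Cr(II) is therefore d⁴. Bromide and oxalate are weak-field ligands for a first-row metal, so the complex is high-spin. The t₂g³e_g¹ (high-spin) configuration has an unevenly filled e_g set; the Jahn–Teller theorem predicts a tetragonal distortion (typically axial elongation) to lift the degeneracy.
[ScBr₄(NH₃)₂]−: Summing ligand charges against the −1 overall charge gives an oxidation state of +3 for scandium. Sc sits in group 3, so the d-electron count is 3 − 3 = 0. The d⁰ configuration leaves the e_g set evenly filled (or empty) — no strong Jahn–Teller driving force.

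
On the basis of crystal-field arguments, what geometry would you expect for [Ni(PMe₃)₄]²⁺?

Summing ligand charges against the +2 overall charge gives an oxidation state of +2 for nickel.
Group 10 minus oxidation state 2 gives a d⁸ configuration.
With 4 monodentate ligands the coordination number is 4.
Trimethylphosphine is a strong-field ligand (high in the spectrochemical series).
A 3d d⁸ ion with strong-field ligands gains enough CFSE to favour square planar over tetrahedral.

square planar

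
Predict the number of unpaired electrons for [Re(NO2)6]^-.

Summing ligand charges against the −1 overall charge gives an oxidation state of +5 for rhenium.
Rhenium is a group-7 element; Re(V) is therefore d².
In an octahedral field the d² configuration is t₂g²e_g⁰ (only one arrangement possible), giving 2 unpaired electrons.

2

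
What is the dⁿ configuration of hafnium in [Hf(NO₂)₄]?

Ligand charges: each nitro (N-bound nitrite) is −1. With an overall charge of 0 the hafnium centre must be in the +4 oxidation state.
Hf sits in group 4, so the d-electron count is 4 − 4 = 0.

d⁰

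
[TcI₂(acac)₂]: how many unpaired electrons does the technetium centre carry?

3

Summing ligand charges against the 0 overall charge gives an oxidation state of +4 for technetium.
Technetium is a group-7 element; Tc(IV) is therefore d³.
Counting donor atoms: 2×iodide (monodentate) → 2 donors; 2×acetylacetonate (bidentate) → 4 donors. Coordination number = 6.
In an octahedral field the d³ configuration is t₂g³e_g⁰ (only one arrangement possible), giving 3 unpaired electrons.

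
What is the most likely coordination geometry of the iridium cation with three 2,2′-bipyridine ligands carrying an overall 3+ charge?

octahedral

2,2′-bipyridine is neutral; balancing the +3 overall charge requires Ir(III).
Iridium is a group-9 element; Ir(III) is therefore d⁶.
Counting donor atoms: 3×2,2′-bipyridine (bidentate) → 6 donors. Coordination number = 6.
Six donors around a single metal centre give an octahedral coordination sphere.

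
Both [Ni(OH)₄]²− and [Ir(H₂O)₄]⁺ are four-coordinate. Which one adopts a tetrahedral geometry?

[Ni(OH)₄]²−

For [Ni(OH)₄]²−: Summing ligand charges against the −2 overall charge gives an oxidation state of +2 for nickel. Nickel is a group-10 element; Ni(II) is therefore d⁸. Hydroxide is a weak-field ligand. With weak-field ligands the CFSE gain from square planar is small, so a 3d d⁸ ion takes the sterically preferred tetrahedral geometry. → tetrahedral.
For [Ir(H₂O)₄]⁺: Summing ligand charges against the +1 overall charge gives an oxidation state of +1 for iridium. Iridium is a group-9 element; Ir(I) is therefore d⁸. A 5d d⁸ ion has a large crystal-field splitting; square planar leaves the high-energy d_{x²−y²} orbital empty and maximises CFSE. → square planar.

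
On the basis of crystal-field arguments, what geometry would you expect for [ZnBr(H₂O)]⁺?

linear

Each bromide is −1; water is neutral; balancing the +1 overall charge requires Zn(II).
Group 12 minus oxidation state 2 gives a d¹⁰ configuration.
Coordination number: 2.
A d¹⁰ ion with only two ligands adopts a linear arrangement (sp hybridisation; no CFSE preference).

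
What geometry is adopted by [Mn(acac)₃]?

octahedral

Each acetylacetonate is −1; balancing the 0 overall charge requires Mn(III).
Mn sits in group 7, so the d-electron count is 7 − 3 = 4.
Counting donor atoms: 3×acetylacetonate (bidentate) → 6 donors. Coordination number = 6.
Six donors around a single metal centre give an octahedral coordination sphere.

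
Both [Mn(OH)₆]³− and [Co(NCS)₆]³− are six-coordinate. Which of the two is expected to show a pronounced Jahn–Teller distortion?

[Mn(OH)₆]³−: Ligand charges: each hydroxide is −1. With an overall charge of −3 the manganese centre must be in the +3 oxidation state. Mn sits in group 7, so the d-electron count is 7 − 3 = 4. Hydroxide is a weak-field ligand for a first-row metal, so the complex is high-spin. The t₂g³e_g¹ (high-spin) configuration has an unevenly filled e_g set; the Jahn–Teller theorem predicts a tetragonal distortion (typically axial elongation) to lift the degeneracy.
[Co(NCS)₆]³−: Summing ligand charges against the −3 overall charge gives an oxidation state of +3 for cobalt. Cobalt is a group-9 element; Co(III) is therefore d⁶. Co(III) has an exceptionally large octahedral splitting and is low-spin with essentially every ligand except fluoride. The d⁶ configuration leaves the e_g set evenly filled (or empty) — no strong Jahn–Teller driving force.

[Mn(OH)₆]³−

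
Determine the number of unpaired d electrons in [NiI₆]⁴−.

Each iodide is −1; balancing the −4 overall charge requires Ni(II).
Group 10 minus oxidation state 2 gives a d⁸ configuration.
In an octahedral field the d⁸ configuration is t₂g⁶e_g² (only one arrangement possible), giving 2 unpaired electrons.

2 unpaired electrons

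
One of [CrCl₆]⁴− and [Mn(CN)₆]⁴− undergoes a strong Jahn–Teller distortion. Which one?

[CrCl₆]⁴−

[CrCl₆]⁴−: Each chloride is −1; balancing the −4 overall charge requires Cr(II). Cr sits in group 6, so the d-electron count is 6 − 2 = 4. Chloride is a weak-field ligand for a first-row metal, so the complex is high-spin. The t₂g³e_g¹ (high-spin) configuration has an unevenly filled e_g set; the Jahn–Teller theorem predicts a tetragonal distortion (typically axial elongation) to lift the degeneracy.
[Mn(CN)₆]⁴−: Summing ligand charges against the −4 overall charge gives an oxidation state of +2 for manganese. Manganese is a group-7 element; Mn(II) is therefore d⁵. Cyanide is a strong-field ligand (high in the spectrochemical series) for a first-row metal, so the complex is low-spin. The d⁵ configuration leaves the e_g set evenly filled (or empty) — no strong Jahn–Teller driving force.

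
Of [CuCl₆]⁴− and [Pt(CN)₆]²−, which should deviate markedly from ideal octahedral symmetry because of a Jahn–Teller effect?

[CuCl₆]⁴−: Each chloride is −1; balancing the −4 overall charge requires Cu(II). Group 11 minus oxidation state 2 gives a d⁹ configuration. The t₂g⁶e_g³ configuration has an unevenly filled e_g set; the Jahn–Teller theorem predicts a tetragonal distortion (typically axial elongation) to lift the degeneracy.
[Pt(CN)₆]²−: Summing ligand charges against the −2 overall charge gives an oxidation state of +4 for platinum. Group 10 minus oxidation state 4 gives a d⁶ configuration. A 5d ion has a large Δₒ and is invariably low-spin. The d⁶ configuration leaves the e_g set evenly filled (or empty) — no strong Jahn–Teller driving force.

[CuCl₆]⁴−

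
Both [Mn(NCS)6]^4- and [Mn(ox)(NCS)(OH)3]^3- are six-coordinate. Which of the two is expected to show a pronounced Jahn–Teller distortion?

[Mn(ox)(NCS)(OH)3]^3-

[Mn(NCS)6]^4-: Ligand charges: each isothiocyanate is −1. With an overall charge of −4 the manganese centre must be in the +2 oxidation state. Mn sits in group 7, so the d-electron count is 7 − 2 = 5. Isothiocyanate is a weak-field ligand for a first-row metal, so the complex is high-spin. The d⁵ configuration leaves the e_g set evenly filled (or empty) — no strong Jahn–Teller driving force.
[Mn(ox)(NCS)(OH)3]^3-: Each oxalate is −2; each isothiocyanate is −1; each hydroxide is −1; balancing the −3 overall charge requires Mn(III). Group 7 minus oxidation state 3 gives a d⁴ configuration. Hydroxide, isothiocyanate, and oxalate are weak-field ligands for a first-row metal, so the complex is high-spin. The t₂g³e_g¹ (high-spin) configuration has an unevenly filled e_g set; the Jahn–Teller theorem predicts a tetragonal distortion (typically axial elongation) to lift the degeneracy.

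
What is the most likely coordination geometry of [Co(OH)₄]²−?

Each hydroxide is −1; balancing the −2 overall charge requires Co(II).
Group 9 minus oxidation state 2 gives a d⁷ configuration.
With 4 monodentate ligands the coordination number is 4.
Hydroxide is a weak-field ligand.
For a high-spin 3d d⁷ ion with weak-field ligands the small Δₜ gives little square-planar CFSE advantage, so four ligands adopt the sterically favoured tetrahedral geometry.

tetrahedral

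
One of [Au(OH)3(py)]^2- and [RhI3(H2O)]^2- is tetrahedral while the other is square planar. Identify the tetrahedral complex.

For [Au(OH)3(py)]^2-: Ligand charges: each hydroxide is −1; pyridine is neutral. With an overall charge of −2 the gold centre must be in the +1 oxidation state. Gold is a group-11 element; Au(I) is therefore d¹⁰. A d¹⁰ ion has no crystal-field stabilisation preference between square planar and tetrahedral, so four ligands adopt the sterically favoured tetrahedral geometry. → tetrahedral.
For [RhI3(H2O)]^2-: Each iodide is −1; water is neutral; balancing the −2 overall charge requires Rh(I). Rhodium is a group-9 element; Rh(I) is therefore d⁸. A 4d d⁸ ion has a large crystal-field splitting; square planar leaves the high-energy d_{x²−y²} orbital empty and maximises CFSE. → square planar.

[Au(OH)3(py)]^2-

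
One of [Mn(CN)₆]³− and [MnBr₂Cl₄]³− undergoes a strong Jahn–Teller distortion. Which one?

[Mn(CN)₆]³−: Ligand charges: each cyanide is −1. With an overall charge of −3 the manganese centre must be in the +3 oxidation state. Mn sits in group 7, so the d-electron count is 7 − 3 = 4. Cyanide is a strong-field ligand (high in the spectrochemical series) for a first-row metal, so the complex is low-spin. The d⁴ configuration leaves the e_g set evenly filled (or empty) — no strong Jahn–Teller driving force.
[MnBr₂Cl₄]³−: Summing ligand charges against the −3 overall charge gives an oxidation state of +3 for manganese. Manganese is a group-7 element; Mn(III) is therefore d⁴. Bromide and chloride are weak-field ligands for a first-row metal, so the complex is high-spin. The t₂g³e_g¹ (high-spin) configuration has an unevenly filled e_g set; the Jahn–Teller theorem predicts a tetragonal distortion (typically axial elongation) to lift the degeneracy.

[MnBr₂Cl₄]³−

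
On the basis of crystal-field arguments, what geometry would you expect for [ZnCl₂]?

linear

Summing ligand charges against the 0 overall charge gives an oxidation state of +2 for zinc.
Zn sits in group 12, so the d-electron count is 12 − 2 = 10.
Coordination number: 2.
A d¹⁰ ion with only two ligands adopts a linear arrangement (sp hybridisation; no CFSE preference).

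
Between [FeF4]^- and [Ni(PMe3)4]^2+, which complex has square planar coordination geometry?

[Ni(PMe3)4]^2+

For [FeF4]^-: Ligand charges: each fluoride is −1. With an overall charge of −1 the iron centre must be in the +3 oxidation state. Group 8 minus oxidation state 3 gives a d⁵ configuration. A high-spin d⁵ ion has zero CFSE in either geometry, so four ligands adopt the sterically favoured tetrahedral geometry. → tetrahedral.
For [Ni(PMe3)4]^2+: Trimethylphosphine is neutral; balancing the +2 overall charge requires Ni(II). Nickel is a group-10 element; Ni(II) is therefore d⁸. Trimethylphosphine is a strong-field ligand (high in the spectrochemical series). A 3d d⁸ ion with strong-field ligands gains enough CFSE to favour square planar over tetrahedral. → square planar.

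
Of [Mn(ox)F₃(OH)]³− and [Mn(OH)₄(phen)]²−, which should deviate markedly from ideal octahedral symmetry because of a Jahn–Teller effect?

[Mn(ox)F₃(OH)]³−: Summing ligand charges against the −3 overall charge gives an oxidation state of +3 for manganese. Group 7 minus oxidation state 3 gives a d⁴ configuration. Fluoride, hydroxide, and oxalate are weak-field ligands for a first-row metal, so the complex is high-spin. The t₂g³e_g¹ (high-spin) configuration has an unevenly filled e_g set; the Jahn–Teller theorem predicts a tetragonal distortion (typically axial elongation) to lift the degeneracy.
[Mn(OH)₄(phen)]²−: Each hydroxide is −1; 1,10-phenanthroline is neutral; balancing the −2 overall charge requires Mn(II). Manganese is a group-7 element; Mn(II) is therefore d⁵. Hydroxide is a weak-field ligand for a first-row metal, so the complex is high-spin. The d⁵ configuration leaves the e_g set evenly filled (or empty) — no strong Jahn–Teller driving force.

[Mn(ox)F₃(OH)]³−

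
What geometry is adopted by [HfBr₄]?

Ligand charges: each bromide is −1. With an overall charge of 0 the hafnium centre must be in the +4 oxidation state.
Group 4 minus oxidation state 4 gives a d⁰ configuration.
With 4 monodentate ligands the coordination number is 4.
A d⁰ ion has no crystal-field stabilisation preference between square planar and tetrahedral, so four ligands adopt the sterically favoured tetrahedral geometry.

tetrahedral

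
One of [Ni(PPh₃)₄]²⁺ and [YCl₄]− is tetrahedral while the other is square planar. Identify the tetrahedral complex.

For [Ni(PPh₃)₄]²⁺: Triphenylphosphine is neutral; balancing the +2 overall charge requires Ni(II). Ni sits in group 10, so the d-electron count is 10 − 2 = 8. Triphenylphosphine is a strong-field ligand (high in the spectrochemical series). A 3d d⁸ ion with strong-field ligands gains enough CFSE to favour square planar over tetrahedral. → square planar.
For [YCl₄]−: Ligand charges: each chloride is −1. With an overall charge of −1 the yttrium centre must be in the +3 oxidation state. Y sits in group 3, so the d-electron count is 3 − 3 = 0. A d⁰ ion has no crystal-field stabilisation preference between square planar and tetrahedral, so four ligands adopt the sterically favoured tetrahedral geometry. → tetrahedral.

[YCl₄]−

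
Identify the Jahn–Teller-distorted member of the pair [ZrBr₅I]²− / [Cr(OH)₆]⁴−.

[Cr(OH)₆]⁴−

[ZrBr₅I]²−: Ligand charges: each bromide is −1; each iodide is −1. With an overall charge of −2 the zirconium centre must be in the +4 oxidation state. Zirconium is a group-4 element; Zr(IV) is therefore d⁰. The d⁰ configuration leaves the e_g set evenly filled (or empty) — no strong Jahn–Teller driving force.
[Cr(OH)₆]⁴−: Summing ligand charges against the −4 overall charge gives an oxidation state of +2 for chromium. Group 6 minus oxidation state 2 gives a d⁴ configuration. Hydroxide is a weak-field ligand for a first-row metal, so the complex is high-spin. The t₂g³e_g¹ (high-spin) configuration has an unevenly filled e_g set; the Jahn–Teller theorem predicts a tetragonal distortion (typically axial elongation) to lift the degeneracy.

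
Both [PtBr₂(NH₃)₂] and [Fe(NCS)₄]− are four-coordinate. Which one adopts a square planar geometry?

For [PtBr₂(NH₃)₂]: Each bromide is −1; ammonia is neutral; balancing the 0 overall charge requires Pt(II). Platinum is a group-10 element; Pt(II) is therefore d⁸. A 5d d⁸ ion has a large crystal-field splitting; square planar leaves the high-energy d_{x²−y²} orbital empty and maximises CFSE. → square planar.
For [Fe(NCS)₄]−: Summing ligand charges against the −1 overall charge gives an oxidation state of +3 for iron. Fe sits in group 8, so the d-electron count is 8 − 3 = 5. A high-spin d⁵ ion has zero CFSE in either geometry, so four ligands adopt the sterically favoured tetrahedral geometry. → tetrahedral.

[PtBr₂(NH₃)₂]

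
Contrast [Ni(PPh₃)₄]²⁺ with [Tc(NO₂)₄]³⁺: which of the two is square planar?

[Ni(PPh₃)₄]²⁺

For [Ni(PPh₃)₄]²⁺: Triphenylphosphine is neutral; balancing the +2 overall charge requires Ni(II). Nickel is a group-10 element; Ni(II) is therefore d⁸. Triphenylphosphine is a strong-field ligand (high in the spectrochemical series). A 3d d⁸ ion with strong-field ligands gains enough CFSE to favour square planar over tetrahedral. → square planar.
For [Tc(NO₂)₄]³⁺: Ligand charges: each nitro (N-bound nitrite) is −1. With an overall charge of +3 the technetium centre must be in the +7 oxidation state. Technetium is a group-7 element; Tc(VII) is therefore d⁰. A d⁰ ion has no crystal-field stabilisation preference between square planar and tetrahedral, so four ligands adopt the sterically favoured tetrahedral geometry. → tetrahedral.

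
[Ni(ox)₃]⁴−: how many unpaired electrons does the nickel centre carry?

2

Each oxalate is −2; balancing the −4 overall charge requires Ni(II).
Nickel is a group-10 element; Ni(II) is therefore d⁸.
Counting donor atoms: 3×oxalate (bidentate) → 6 donors. Coordination number = 6.
In an octahedral field the d⁸ configuration is t₂g⁶e_g² (only one arrangement possible), giving 2 unpaired electrons.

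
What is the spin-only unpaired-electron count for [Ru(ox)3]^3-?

Summing ligand charges against the −3 overall charge gives an oxidation state of +3 for ruthenium.
Ru sits in group 8, so the d-electron count is 8 − 3 = 5.
Counting donor atoms: 3×oxalate (bidentate) → 6 donors. Coordination number = 6.
The spin state decides the count: a 4d ion has a large Δₒ and is invariably low-spin.
An octahedral low-spin d⁵ ion is t₂g⁵e_g⁰, giving 1 unpaired electron.

1 unpaired electron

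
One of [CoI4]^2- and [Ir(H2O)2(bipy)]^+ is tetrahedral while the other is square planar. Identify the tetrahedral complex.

[CoI4]^2-

For [CoI4]^2-: Summing ligand charges against the −2 overall charge gives an oxidation state of +2 for cobalt. Cobalt is a group-9 element; Co(II) is therefore d⁷. For a high-spin 3d d⁷ ion with weak-field ligands the small Δₜ gives little square-planar CFSE advantage, so four ligands adopt the sterically favoured tetrahedral geometry. → tetrahedral.
For [Ir(H2O)2(bipy)]^+: Summing ligand charges against the +1 overall charge gives an oxidation state of +1 for iridium. Ir sits in group 9, so the d-electron count is 9 − 1 = 8. A 5d d⁸ ion has a large crystal-field splitting; square planar leaves the high-energy d_{x²−y²} orbital empty and maximises CFSE. → square planar.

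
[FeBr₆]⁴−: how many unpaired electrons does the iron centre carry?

4

Summing ligand charges against the −4 overall charge gives an oxidation state of +2 for iron.
Group 8 minus oxidation state 2 gives a d⁶ configuration.
The spin state decides the count: Bromide is a weak-field ligand for a first-row metal, so the complex is high-spin.
An octahedral high-spin d⁶ ion is t₂g⁴e_g², giving 4 unpaired electrons.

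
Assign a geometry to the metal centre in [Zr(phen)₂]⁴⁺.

Ligand charges: 1,10-phenanthroline is neutral. With an overall charge of +4 the zirconium centre must be in the +4 oxidation state.
Group 4 minus oxidation state 4 gives a d⁰ configuration.
Counting donor atoms: 2×1,10-phenanthroline (bidentate) → 4 donors. Coordination number = 4.
A d⁰ ion has no crystal-field stabilisation preference between square planar and tetrahedral, so four ligands adopt the sterically favoured tetrahedral geometry.

tetrahedral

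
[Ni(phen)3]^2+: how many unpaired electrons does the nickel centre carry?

Summing ligand charges against the +2 overall charge gives an oxidation state of +2 for nickel.
Group 10 minus oxidation state 2 gives a d⁸ configuration.
Counting donor atoms: 3×1,10-phenanthroline (bidentate) → 6 donors. Coordination number = 6.
In an octahedral field the d⁸ configuration is t₂g⁶e_g² (only one arrangement possible), giving 2 unpaired electrons.

2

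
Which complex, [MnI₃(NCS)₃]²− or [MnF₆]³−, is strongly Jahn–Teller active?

[MnF₆]³−

[MnI₃(NCS)₃]²−: Ligand charges: each iodide is −1; each isothiocyanate is −1. With an overall charge of −2 the manganese centre must be in the +4 oxidation state. Group 7 minus oxidation state 4 gives a d³ configuration. The d³ configuration leaves the e_g set evenly filled (or empty) — no strong Jahn–Teller driving force.
[MnF₆]³−: Summing ligand charges against the −3 overall charge gives an oxidation state of +3 for manganese. Group 7 minus oxidation state 3 gives a d⁴ configuration. Fluoride is a weak-field ligand for a first-row metal, so the complex is high-spin. The t₂g³e_g¹ (high-spin) configuration has an unevenly filled e_g set; the Jahn–Teller theorem predicts a tetragonal distortion (typically axial elongation) to lift the degeneracy.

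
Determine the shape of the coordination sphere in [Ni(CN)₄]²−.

Ligand charges: each cyanide is −1. With an overall charge of −2 the nickel centre must be in the +2 oxidation state.
Nickel is a group-10 element; Ni(II) is therefore d⁸.
With 4 monodentate ligands the coordination number is 4.
Cyanide is a strong-field ligand (high in the spectrochemical series).
A 3d d⁸ ion with strong-field ligands gains enough CFSE to favour square planar over tetrahedral.

square planar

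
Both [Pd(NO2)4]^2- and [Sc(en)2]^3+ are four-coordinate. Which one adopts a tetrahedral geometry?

For [Pd(NO2)4]^2-: Summing ligand charges against the −2 overall charge gives an oxidation state of +2 for palladium. Palladium is a group-10 element; Pd(II) is therefore d⁸. A 4d d⁸ ion has a large crystal-field splitting; square planar leaves the high-energy d_{x²−y²} orbital empty and maximises CFSE. → square planar.
For [Sc(en)2]^3+: Ethylenediamine is neutral; balancing the +3 overall charge requires Sc(III). Group 3 minus oxidation state 3 gives a d⁰ configuration. A d⁰ ion has no crystal-field stabilisation preference between square planar and tetrahedral, so four ligands adopt the sterically favoured tetrahedral geometry. → tetrahedral.

[Sc(en)2]^3+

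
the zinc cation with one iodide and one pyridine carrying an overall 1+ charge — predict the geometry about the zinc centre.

linear

Each iodide is −1; pyridine is neutral; balancing the +1 overall charge requires Zn(II).
Group 12 minus oxidation state 2 gives a d¹⁰ configuration.
Coordination number: 2.
A d¹⁰ ion with only two ligands adopts a linear arrangement (sp hybridisation; no CFSE preference).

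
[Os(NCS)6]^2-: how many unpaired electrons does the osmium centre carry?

Summing ligand charges against the −2 overall charge gives an oxidation state of +4 for osmium.
Group 8 minus oxidation state 4 gives a d⁴ configuration.
The spin state decides the count: a 5d ion has a large Δₒ and is invariably low-spin.
An octahedral low-spin d⁴ ion is t₂g⁴e_g⁰, giving 2 unpaired electrons.

2 unpaired electrons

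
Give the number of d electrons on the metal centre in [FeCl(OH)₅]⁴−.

Each chloride is −1; each hydroxide is −1; balancing the −4 overall charge requires Fe(II).
Fe sits in group 8, so the d-electron count is 8 − 2 = 6.

d6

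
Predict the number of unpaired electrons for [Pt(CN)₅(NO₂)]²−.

Ligand charges: each cyanide is −1; each nitro (N-bound nitrite) is −1. With an overall charge of −2 the platinum centre must be in the +4 oxidation state.
Platinum is a group-10 element; Pt(IV) is therefore d⁶.
The spin state decides the count: a 5d ion has a large Δₒ and is invariably low-spin.
An octahedral low-spin d⁶ ion is t₂g⁶e_g⁰, giving 0 unpaired electrons.

0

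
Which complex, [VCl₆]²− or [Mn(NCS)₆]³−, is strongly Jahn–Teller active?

[VCl₆]²−: Summing ligand charges against the −2 overall charge gives an oxidation state of +4 for vanadium. Vanadium is a group-5 element; V(IV) is therefore d¹. The d¹ configuration leaves the e_g set evenly filled (or empty) — no strong Jahn–Teller driving force.
[Mn(NCS)₆]³−: Summing ligand charges against the −3 overall charge gives an oxidation state of +3 for manganese. Manganese is a group-7 element; Mn(III) is therefore d⁴. Isothiocyanate is a weak-field ligand for a first-row metal, so the complex is high-spin. The t₂g³e_g¹ (high-spin) configuration has an unevenly filled e_g set; the Jahn–Teller theorem predicts a tetragonal distortion (typically axial elongation) to lift the degeneracy.

[Mn(NCS)₆]³−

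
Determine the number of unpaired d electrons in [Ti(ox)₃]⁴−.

2

Ligand charges: each oxalate is −2. With an overall charge of −4 the titanium centre must be in the +2 oxidation state.
Ti sits in group 4, so the d-electron count is 4 − 2 = 2.
Counting donor atoms: 3×oxalate (bidentate) → 6 donors. Coordination number = 6.
In an octahedral field the d² configuration is t₂g²e_g⁰ (only one arrangement possible), giving 2 unpaired electrons.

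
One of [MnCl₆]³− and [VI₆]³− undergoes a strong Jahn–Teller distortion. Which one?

[MnCl₆]³−

[MnCl₆]³−: Summing ligand charges against the −3 overall charge gives an oxidation state of +3 for manganese. Manganese is a group-7 element; Mn(III) is therefore d⁴. Chloride is a weak-field ligand for a first-row metal, so the complex is high-spin. The t₂g³e_g¹ (high-spin) configuration has an unevenly filled e_g set; the Jahn–Teller theorem predicts a tetragonal distortion (typically axial elongation) to lift the degeneracy.
[VI₆]³−: Each iodide is −1; balancing the −3 overall charge requires V(III). V sits in group 5, so the d-electron count is 5 − 3 = 2. The d² configuration leaves the e_g set evenly filled (or empty) — no strong Jahn–Teller driving force.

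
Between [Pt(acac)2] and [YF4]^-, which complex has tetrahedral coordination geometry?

[YF4]^-

For [Pt(acac)2]: Each acetylacetonate is −1; balancing the 0 overall charge requires Pt(II). Platinum is a group-10 element; Pt(II) is therefore d⁸. A 5d d⁸ ion has a large crystal-field splitting; square planar leaves the high-energy d_{x²−y²} orbital empty and maximises CFSE. → square planar.
For [YF4]^-: Ligand charges: each fluoride is −1. With an overall charge of −1 the yttrium centre must be in the +3 oxidation state. Y sits in group 3, so the d-electron count is 3 − 3 = 0. A d⁰ ion has no crystal-field stabilisation preference between square planar and tetrahedral, so four ligands adopt the sterically favoured tetrahedral geometry. → tetrahedral.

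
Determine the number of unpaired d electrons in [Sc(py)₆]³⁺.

Ligand charges: pyridine is neutral. With an overall charge of +3 the scandium centre must be in the +3 oxidation state.
Sc sits in group 3, so the d-electron count is 3 − 3 = 0.
In an octahedral field the d⁰ configuration is t₂g⁰e_g⁰, giving 0 unpaired electrons.

0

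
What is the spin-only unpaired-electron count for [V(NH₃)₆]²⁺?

Ammonia is neutral; balancing the +2 overall charge requires V(II).
V sits in group 5, so the d-electron count is 5 − 2 = 3.
In an octahedral field the d³ configuration is t₂g³e_g⁰ (only one arrangement possible), giving 3 unpaired electrons.

3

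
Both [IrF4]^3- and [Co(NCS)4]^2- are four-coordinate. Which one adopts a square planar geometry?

[IrF4]^3-

For [IrF4]^3-: Ligand charges: each fluoride is −1. With an overall charge of −3 the iridium centre must be in the +1 oxidation state. Iridium is a group-9 element; Ir(I) is therefore d⁸. A 5d d⁸ ion has a large crystal-field splitting; square planar leaves the high-energy d_{x²−y²} orbital empty and maximises CFSE. → square planar.
For [Co(NCS)4]^2-: Ligand charges: each isothiocyanate is −1. With an overall charge of −2 the cobalt centre must be in the +2 oxidation state. Co sits in group 9, so the d-electron count is 9 − 2 = 7. For a high-spin 3d d⁷ ion with weak-field ligands the small Δₜ gives little square-planar CFSE advantage, so four ligands adopt the sterically favoured tetrahedral geometry. → tetrahedral.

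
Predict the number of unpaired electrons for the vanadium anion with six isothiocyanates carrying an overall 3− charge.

2

Each isothiocyanate is −1; balancing the −3 overall charge requires V(III).
V sits in group 5, so the d-electron count is 5 − 3 = 2.
In an octahedral field the d² configuration is t₂g²e_g⁰ (only one arrangement possible), giving 2 unpaired electrons.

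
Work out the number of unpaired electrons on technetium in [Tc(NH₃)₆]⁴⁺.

Ammonia is neutral; balancing the +4 overall charge requires Tc(IV).
Technetium is a group-7 element; Tc(IV) is therefore d³.
In an octahedral field the d³ configuration is t₂g³e_g⁰ (only one arrangement possible), giving 3 unpaired electrons.

3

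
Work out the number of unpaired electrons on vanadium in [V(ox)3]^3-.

Each oxalate is −2; balancing the −3 overall charge requires V(III).
V sits in group 5, so the d-electron count is 5 − 3 = 2.
Counting donor atoms: 3×oxalate (bidentate) → 6 donors. Coordination number = 6.
In an octahedral field the d² configuration is t₂g²e_g⁰ (only one arrangement possible), giving 2 unpaired electrons.

2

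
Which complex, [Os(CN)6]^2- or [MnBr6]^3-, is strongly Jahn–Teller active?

[MnBr6]^3-

[Os(CN)6]^2-: Ligand charges: each cyanide is −1. With an overall charge of −2 the osmium centre must be in the +4 oxidation state. Group 8 minus oxidation state 4 gives a d⁴ configuration. A 5d ion has a large Δₒ and is invariably low-spin. The d⁴ configuration leaves the e_g set evenly filled (or empty) — no strong Jahn–Teller driving force.
[MnBr6]^3-: Ligand charges: each bromide is −1. With an overall charge of −3 the manganese centre must be in the +3 oxidation state. Group 7 minus oxidation state 3 gives a d⁴ configuration. Bromide is a weak-field ligand for a first-row metal, so the complex is high-spin. The t₂g³e_g¹ (high-spin) configuration has an unevenly filled e_g set; the Jahn–Teller theorem predicts a tetragonal distortion (typically axial elongation) to lift the degeneracy.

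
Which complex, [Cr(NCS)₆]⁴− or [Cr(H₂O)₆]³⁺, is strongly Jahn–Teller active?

[Cr(NCS)₆]⁴−: Each isothiocyanate is −1; balancing the −4 overall charge requires Cr(II). Cr sits in group 6, so the d-electron count is 6 − 2 = 4. Isothiocyanate is a weak-field ligand for a first-row metal, so the complex is high-spin. The t₂g³e_g¹ (high-spin) configuration has an unevenly filled e_g set; the Jahn–Teller theorem predicts a tetragonal distortion (typically axial elongation) to lift the degeneracy.
[Cr(H₂O)₆]³⁺: Ligand charges: water is neutral. With an overall charge of +3 the chromium centre must be in the +3 oxidation state. Cr sits in group 6, so the d-electron count is 6 − 3 = 3. The d³ configuration leaves the e_g set evenly filled (or empty) — no strong Jahn–Teller driving force.

[Cr(NCS)₆]⁴−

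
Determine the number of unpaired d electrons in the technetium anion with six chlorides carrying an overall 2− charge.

3

Summing ligand charges against the −2 overall charge gives an oxidation state of +4 for technetium.
Group 7 minus oxidation state 4 gives a d³ configuration.
In an octahedral field the d³ configuration is t₂g³e_g⁰ (only one arrangement possible), giving 3 unpaired electrons.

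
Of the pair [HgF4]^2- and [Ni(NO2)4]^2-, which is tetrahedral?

For [HgF4]^2-: Each fluoride is −1; balancing the −2 overall charge requires Hg(II). Group 12 minus oxidation state 2 gives a d¹⁰ configuration. A d¹⁰ ion has no crystal-field stabilisation preference between square planar and tetrahedral, so four ligands adopt the sterically favoured tetrahedral geometry. → tetrahedral.
For [Ni(NO2)4]^2-: Summing ligand charges against the −2 overall charge gives an oxidation state of +2 for nickel. Ni sits in group 10, so the d-electron count is 10 − 2 = 8. Nitro (N-bound nitrite) is a strong-field ligand (high in the spectrochemical series). A 3d d⁸ ion with strong-field ligands gains enough CFSE to favour square planar over tetrahedral. → square planar.

[HgF4]^2-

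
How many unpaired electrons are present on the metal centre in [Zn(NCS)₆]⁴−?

Summing ligand charges against the −4 overall charge gives an oxidation state of +2 for zinc.
Zn sits in group 12, so the d-electron count is 12 − 2 = 10.
In an octahedral field the d¹⁰ configuration is t₂g⁶e_g⁴, giving 0 unpaired electrons.

0 unpaired electrons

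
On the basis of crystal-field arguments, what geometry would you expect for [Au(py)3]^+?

Ligand charges: pyridine is neutral. With an overall charge of +1 the gold centre must be in the +1 oxidation state.
Au sits in group 11, so the d-electron count is 11 − 1 = 10.
Coordination number: 3.
Three ligands around a d¹⁰ centre minimise repulsion in a trigonal-planar arrangement.

trigonal planar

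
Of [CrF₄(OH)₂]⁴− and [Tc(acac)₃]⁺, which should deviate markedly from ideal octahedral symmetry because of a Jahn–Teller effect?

[CrF₄(OH)₂]⁴−

[CrF₄(OH)₂]⁴−: Each fluoride is −1; each hydroxide is −1; balancing the −4 overall charge requires Cr(II). Cr sits in group 6, so the d-electron count is 6 − 2 = 4. Fluoride and hydroxide are weak-field ligands for a first-row metal, so the complex is high-spin. The t₂g³e_g¹ (high-spin) configuration has an unevenly filled e_g set; the Jahn–Teller theorem predicts a tetragonal distortion (typically axial elongation) to lift the degeneracy.
[Tc(acac)₃]⁺: Ligand charges: each acetylacetonate is −1. With an overall charge of +1 the technetium centre must be in the +4 oxidation state. Tc sits in group 7, so the d-electron count is 7 − 4 = 3. The d³ configuration leaves the e_g set evenly filled (or empty) — no strong Jahn–Teller driving force.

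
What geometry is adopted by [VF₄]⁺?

tetrahedral

Summing ligand charges against the +1 overall charge gives an oxidation state of +5 for vanadium.
V sits in group 5, so the d-electron count is 5 − 5 = 0.
Coordination number: 4.
A d⁰ ion has no crystal-field stabilisation preference between square planar and tetrahedral, so four ligands adopt the sterically favoured tetrahedral geometry.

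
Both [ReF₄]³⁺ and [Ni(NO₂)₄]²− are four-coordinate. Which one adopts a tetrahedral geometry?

For [ReF₄]³⁺: Ligand charges: each fluoride is −1. With an overall charge of +3 the rhenium centre must be in the +7 oxidation state. Rhenium is a group-7 element; Re(VII) is therefore d⁰. A d⁰ ion has no crystal-field stabilisation preference between square planar and tetrahedral, so four ligands adopt the sterically favoured tetrahedral geometry. → tetrahedral.
For [Ni(NO₂)₄]²−: Summing ligand charges against the −2 overall charge gives an oxidation state of +2 for nickel. Nickel is a group-10 element; Ni(II) is therefore d⁸. Nitro (N-bound nitrite) is a strong-field ligand (high in the spectrochemical series). A 3d d⁸ ion with strong-field ligands gains enough CFSE to favour square planar over tetrahedral. → square planar.

[ReF₄]³⁺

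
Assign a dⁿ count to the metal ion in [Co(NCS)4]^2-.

d⁷

Ligand charges: each isothiocyanate is −1. With an overall charge of −2 the cobalt centre must be in the +2 oxidation state.
Group 9 minus oxidation state 2 gives a d⁷ configuration.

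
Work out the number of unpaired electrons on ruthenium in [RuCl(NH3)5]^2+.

Summing ligand charges against the +2 overall charge gives an oxidation state of +3 for ruthenium.
Ru sits in group 8, so the d-electron count is 8 − 3 = 5.
The spin state decides the count: a 4d ion has a large Δₒ and is invariably low-spin.
An octahedral low-spin d⁵ ion is t₂g⁵e_g⁰, giving 1 unpaired electron.

1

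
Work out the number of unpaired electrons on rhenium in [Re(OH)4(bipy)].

3 unpaired electrons

Each hydroxide is −1; 2,2′-bipyridine is neutral; balancing the 0 overall charge requires Re(IV).
Rhenium is a group-7 element; Re(IV) is therefore d³.
Counting donor atoms: 4×hydroxide (monodentate) → 4 donors; 1×2,2′-bipyridine (bidentate) → 2 donors. Coordination number = 6.
In an octahedral field the d³ configuration is t₂g³e_g⁰ (only one arrangement possible), giving 3 unpaired electrons.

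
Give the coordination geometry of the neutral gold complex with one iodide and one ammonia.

linear

Summing ligand charges against the 0 overall charge gives an oxidation state of +1 for gold.
Group 11 minus oxidation state 1 gives a d¹⁰ configuration.
With 2 monodentate ligands the coordination number is 2.
A d¹⁰ ion with only two ligands adopts a linear arrangement (sp hybridisation; no CFSE preference).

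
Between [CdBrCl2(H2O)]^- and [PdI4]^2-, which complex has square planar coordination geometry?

For [CdBrCl2(H2O)]^-: Summing ligand charges against the −1 overall charge gives an oxidation state of +2 for cadmium. Cadmium is a group-12 element; Cd(II) is therefore d¹⁰. A d¹⁰ ion has no crystal-field stabilisation preference between square planar and tetrahedral, so four ligands adopt the sterically favoured tetrahedral geometry. → tetrahedral.
For [PdI4]^2-: Ligand charges: each iodide is −1. With an overall charge of −2 the palladium centre must be in the +2 oxidation state. Pd sits in group 10, so the d-electron count is 10 − 2 = 8. A 4d d⁸ ion has a large crystal-field splitting; square planar leaves the high-energy d_{x²−y²} orbital empty and maximises CFSE. → square planar.

[PdI4]^2-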